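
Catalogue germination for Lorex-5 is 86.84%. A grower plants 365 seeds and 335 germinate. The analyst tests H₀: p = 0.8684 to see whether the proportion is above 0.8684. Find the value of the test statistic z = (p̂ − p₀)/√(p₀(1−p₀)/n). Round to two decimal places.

p̂ = 335/365 ≈ 0.9178.
Standard error under H₀: √(0.8684×0.1316/365) = 0.0177.
z = (0.9178 − 0.8684)/0.0177 = 0.0494/0.0177 = 2.79.
p-value = P(Z > 2.792) ≈ 0.0026.

z = 2.79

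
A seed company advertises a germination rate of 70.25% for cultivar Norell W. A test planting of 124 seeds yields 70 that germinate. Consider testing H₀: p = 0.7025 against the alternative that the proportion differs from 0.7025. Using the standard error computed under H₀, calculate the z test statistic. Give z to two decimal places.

p̂ = 70/124 = 0.5645.
Under H₀, SE = √(0.7025·0.2975/124) = √(0.00168543) = 0.0411.
z = (0.5645 − 0.7025)/0.0411 = -0.1380/0.0411 = -3.36.

z = -3.36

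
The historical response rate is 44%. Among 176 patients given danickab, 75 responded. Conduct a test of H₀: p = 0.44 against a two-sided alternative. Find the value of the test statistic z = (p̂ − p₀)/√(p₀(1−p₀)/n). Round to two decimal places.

p̂ = 75/176 = 0.4261.
Under H₀, SE = √(0.44·0.56/176) = √(0.0014) = 0.0374.
z = (0.4261 − 0.44)/0.0374 = -0.0139/0.0374 = -0.37.
Two-sided p-value ≈ 2·Φ(−0.371) = 0.7110.

z = -0.37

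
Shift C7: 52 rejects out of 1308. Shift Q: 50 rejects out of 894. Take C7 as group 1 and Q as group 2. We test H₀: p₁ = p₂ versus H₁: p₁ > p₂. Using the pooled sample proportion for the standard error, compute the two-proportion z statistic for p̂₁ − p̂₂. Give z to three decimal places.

p̂₁ = 52/1308 ≈ 0.03976, p̂₂ = 50/894 ≈ 0.05593.
Pooled p̂ = (52+50)/(1308+894) = 102/2202 = 0.04632.
SE = √(0.0441758 × 0.00188309) = 0.00912.
z = (0.03976 − 0.05593)/0.00912 = -0.01617/0.00912 = -1.773.
p-value = P(Z > -1.773) ≈ 0.9619.

z = -1.773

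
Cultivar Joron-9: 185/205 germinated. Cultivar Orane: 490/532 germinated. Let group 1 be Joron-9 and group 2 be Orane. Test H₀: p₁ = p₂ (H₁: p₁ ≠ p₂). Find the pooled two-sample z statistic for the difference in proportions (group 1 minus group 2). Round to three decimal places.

z = -0.816

p̂₁ = 185/205 = 0.90244, p̂₂ = 490/532 = 0.92105.
Pooled p̂ = (185+490)/(205+532) = 675/737 = 0.91588.
SE = √(p̂(1−p̂)(1/n₁+1/n₂)) = √(0.91588·0.08412·0.00675775) = √(0.00052067) = 0.02282.
z = (0.90244 − 0.92105)/0.02282 = -0.01861/0.02282 = -0.816.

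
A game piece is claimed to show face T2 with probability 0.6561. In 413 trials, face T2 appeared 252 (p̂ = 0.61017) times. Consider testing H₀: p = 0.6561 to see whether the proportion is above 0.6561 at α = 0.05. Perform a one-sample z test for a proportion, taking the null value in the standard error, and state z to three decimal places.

z = -1.965

p̂ = 252/413 = 0.61017.
Standard error under H₀: √(0.6561×0.3439/413) = 0.02337.
z = (0.61017 − 0.6561)/0.02337 = -0.04593/0.02337 = -1.965.
p-value = P(Z > -1.965) ≈ 0.9753. With α = 0.05, fail to reject H₀.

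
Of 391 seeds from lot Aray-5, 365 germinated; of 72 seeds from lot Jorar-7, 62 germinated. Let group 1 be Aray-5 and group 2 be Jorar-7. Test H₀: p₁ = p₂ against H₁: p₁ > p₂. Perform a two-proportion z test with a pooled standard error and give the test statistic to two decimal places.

p̂₁ = 365/391 = 0.9335, p̂₂ = 62/72 = 0.8611.
Pooled p̂ = (365+62)/(391+72) = 427/463 = 0.9222.
SE = √(0.0717081 × 0.0164464) = 0.0343.
z = (0.9335 − 0.8611)/0.0343 = 0.0724/0.0343 = 2.11.

z = 2.11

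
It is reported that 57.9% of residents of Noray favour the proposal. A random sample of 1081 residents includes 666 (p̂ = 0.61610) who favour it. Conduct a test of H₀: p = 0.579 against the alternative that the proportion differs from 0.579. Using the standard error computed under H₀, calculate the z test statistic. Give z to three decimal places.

z = 2.470

p̂ = 666/1081 ≈ 0.61610.
Standard error under H₀: √(0.579×0.421/1081) = 0.01502.
z = (0.61610 − 0.579)/0.01502 = 0.03710/0.01502 = 2.470.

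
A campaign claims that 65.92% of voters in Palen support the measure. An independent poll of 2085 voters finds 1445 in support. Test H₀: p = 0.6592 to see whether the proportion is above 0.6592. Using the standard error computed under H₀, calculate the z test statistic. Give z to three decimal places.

p̂ = 1445/2085 ≈ 0.69305.
Standard error under H₀: √(0.6592×0.3408/2085) = 0.01038.
z = (0.69305 − 0.6592)/0.01038 = 0.03385/0.01038 = 3.261.
p-value = P(Z > 3.261) ≈ 0.0006.

z = 3.261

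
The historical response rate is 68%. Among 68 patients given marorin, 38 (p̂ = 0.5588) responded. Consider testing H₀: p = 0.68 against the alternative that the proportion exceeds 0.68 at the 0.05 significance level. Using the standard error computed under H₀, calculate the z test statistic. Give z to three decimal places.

z = -2.142

p̂ = 38/68 = 0.55882.
Under H₀, SE = √(0.68·0.32/68) = √(0.0032) = 0.05657.
z = (0.55882 − 0.68)/0.05657 = -0.12118/0.05657 = -2.142.
p-value = P(Z > -2.142) ≈ 0.9839, so at α = 0.05 we fail to reject H₀.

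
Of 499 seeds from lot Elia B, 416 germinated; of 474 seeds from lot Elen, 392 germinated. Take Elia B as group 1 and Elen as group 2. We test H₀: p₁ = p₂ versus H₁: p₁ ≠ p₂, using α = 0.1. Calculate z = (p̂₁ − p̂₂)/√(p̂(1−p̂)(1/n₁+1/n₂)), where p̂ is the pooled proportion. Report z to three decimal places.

z = 0.277

p̂₁ = 416/499 = 0.83367, p̂₂ = 392/474 = 0.82700.
Pooled p̂ = (416+392)/(499+474) = 808/973 = 0.83042.
SE = √(p̂(1−p̂)(1/n₁+1/n₂)) = √(0.83042·0.16958·0.00411371) = √(0.0005793) = 0.02407.
z = (0.83367 − 0.82700)/0.02407 = 0.00667/0.02407 = 0.277.
p-value = 2·P(Z > 0.277) ≈ 0.7819, so at α = 0.1 we fail to reject H₀.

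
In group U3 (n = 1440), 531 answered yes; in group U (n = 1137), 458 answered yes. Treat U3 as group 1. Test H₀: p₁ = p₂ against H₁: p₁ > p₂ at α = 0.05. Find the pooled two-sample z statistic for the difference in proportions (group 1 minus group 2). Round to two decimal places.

z = -1.77

p̂₁ = 531/1440 ≈ 0.36875, p̂₂ = 458/1137 ≈ 0.40281.
Pooled p̂ = (531+458)/(1440+1137) = 989/2577 = 0.38378.
SE = √(0.236493 × 0.00157395) = 0.01929.
z = (0.36875 − 0.40281)/0.01929 = -0.03406/0.01929 = -1.77.
p-value = P(Z > -1.766) ≈ 0.9613; since p > α = 0.05, fail to reject H₀.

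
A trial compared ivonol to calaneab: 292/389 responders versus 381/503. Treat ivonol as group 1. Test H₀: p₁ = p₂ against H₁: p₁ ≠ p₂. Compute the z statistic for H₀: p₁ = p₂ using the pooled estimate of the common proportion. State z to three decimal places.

p̂₁ = 292/389 ≈ 0.750643, p̂₂ = 381/503 ≈ 0.757455.
Pooled p̂ = (292+381)/(389+503) = 673/892 = 0.754484.
SE = √(0.185238 × 0.00455877) = 0.029060.
z = (0.750643 − 0.757455)/0.029060 = -0.006812/0.029060 = -0.234.
Two-sided p-value ≈ 2·Φ(−0.234) = 0.8146.

z = -0.234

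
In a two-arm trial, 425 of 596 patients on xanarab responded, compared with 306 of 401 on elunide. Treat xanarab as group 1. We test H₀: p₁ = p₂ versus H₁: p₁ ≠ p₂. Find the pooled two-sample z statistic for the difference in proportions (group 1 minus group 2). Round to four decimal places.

z = -1.7505

p̂₁ = 425/596 ≈ 0.713087, p̂₂ = 306/401 ≈ 0.763092.
Pooled p̂ = (425+306)/(596+401) = 731/997 = 0.733200.
SE = √(p̂(1−p̂)(1/n₁+1/n₂)) = √(0.733200·0.266800·0.00417162) = √(0.000816043) = 0.028566.
z = (0.713087 − 0.763092)/0.028566 = -0.050005/0.028566 = -1.7505.
p-value = 2·P(Z > 1.750) ≈ 0.0800.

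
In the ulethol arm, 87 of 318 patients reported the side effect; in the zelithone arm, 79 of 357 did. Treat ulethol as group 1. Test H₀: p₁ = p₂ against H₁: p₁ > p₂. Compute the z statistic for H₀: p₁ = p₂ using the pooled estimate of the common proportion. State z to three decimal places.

z = 1.575

p̂₁ = 87/318 ≈ 0.27358, p̂₂ = 79/357 ≈ 0.22129.
Pooled p̂ = (87+79)/(318+357) = 166/675 = 0.24593.
SE = √(0.185446 × 0.00594577) = 0.03321.
z = (0.27358 − 0.22129)/0.03321 = 0.05229/0.03321 = 1.575.
p-value = P(Z > 1.575) ≈ 0.0576.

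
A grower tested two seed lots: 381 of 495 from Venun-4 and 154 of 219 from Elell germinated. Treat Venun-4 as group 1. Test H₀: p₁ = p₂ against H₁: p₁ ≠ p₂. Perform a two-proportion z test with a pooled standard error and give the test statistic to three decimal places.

z = 1.891

p̂₁ = 381/495 = 0.76970, p̂₂ = 154/219 = 0.70320.
Pooled p̂ = (381+154)/(495+219) = 535/714 = 0.74930.
SE = √(p̂(1−p̂)(1/n₁+1/n₂)) = √(0.74930·0.25070·0.00658641) = √(0.00123726) = 0.03517.
z = (0.76970 − 0.70320)/0.03517 = 0.06650/0.03517 = 1.891.
Two-sided p-value ≈ 2·Φ(−1.891) = 0.0587.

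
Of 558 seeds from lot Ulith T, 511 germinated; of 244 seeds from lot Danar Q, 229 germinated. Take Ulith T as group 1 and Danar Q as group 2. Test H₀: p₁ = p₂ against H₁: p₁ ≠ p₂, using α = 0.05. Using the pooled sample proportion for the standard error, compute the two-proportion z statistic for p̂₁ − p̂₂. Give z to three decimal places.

p̂₁ = 511/558 = 0.91577, p̂₂ = 229/244 = 0.93852.
Pooled p̂ = (511+229)/(558+244) = 740/802 = 0.92269.
SE = √(0.0713304 × 0.00589048) = 0.02050.
z = (0.91577 − 0.93852)/0.02050 = -0.02275/0.02050 = -1.110.
p-value = 2·P(Z > 1.110) ≈ 0.2670, so at α = 0.05 we fail to reject H₀.

z = -1.110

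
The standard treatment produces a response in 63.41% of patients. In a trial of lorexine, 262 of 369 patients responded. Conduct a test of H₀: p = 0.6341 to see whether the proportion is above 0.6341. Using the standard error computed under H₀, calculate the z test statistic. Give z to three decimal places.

z = 3.028

p̂ = 262/369 = 0.71003.
SE = √(p₀(1−p₀)/n) = √(0.23202/369) = 0.02508.
z = (0.71003 − 0.6341)/0.02508 = 0.07593/0.02508 = 3.028.
p-value = P(Z > 3.028) ≈ 0.0012.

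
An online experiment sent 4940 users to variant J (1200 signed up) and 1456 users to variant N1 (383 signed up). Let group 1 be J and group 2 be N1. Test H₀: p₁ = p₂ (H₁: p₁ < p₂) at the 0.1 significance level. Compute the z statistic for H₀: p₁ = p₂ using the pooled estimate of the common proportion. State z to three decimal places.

p̂₁ = 1200/4940 = 0.24291, p̂₂ = 383/1456 = 0.26305.
Pooled p̂ = (1200+383)/(4940+1456) = 1583/6396 = 0.24750.
SE = √(0.186243 × 0.000889242) = 0.01287.
z = (0.24291 − 0.26305)/0.01287 = -0.02014/0.01287 = -1.565.
p-value = P(Z < -1.565) ≈ 0.0588. With α = 0.1, reject H₀.

z = -1.565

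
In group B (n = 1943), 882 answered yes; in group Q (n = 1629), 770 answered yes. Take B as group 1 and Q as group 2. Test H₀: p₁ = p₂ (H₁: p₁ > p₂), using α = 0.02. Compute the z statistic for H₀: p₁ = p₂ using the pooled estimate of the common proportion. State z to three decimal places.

p̂₁ = 882/1943 = 0.45394, p̂₂ = 770/1629 = 0.47268.
Pooled p̂ = (882+770)/(1943+1629) = 1652/3572 = 0.46249.
SE = √(0.248593 × 0.00112854) = 0.01675.
z = (0.45394 − 0.47268)/0.01675 = -0.01874/0.01675 = -1.119.
p-value = P(Z > -1.119) ≈ 0.8685; since p > α = 0.02, fail to reject H₀.

z = -1.119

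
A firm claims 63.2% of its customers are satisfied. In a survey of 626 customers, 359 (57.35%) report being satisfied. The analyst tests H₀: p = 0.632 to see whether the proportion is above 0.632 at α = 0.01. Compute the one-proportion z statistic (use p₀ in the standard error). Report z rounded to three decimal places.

z = -3.036

p̂ = 359/626 = 0.573482.
Under H₀, SE = √(0.632·0.368/626) = √(0.000371527) = 0.019275.
z = (0.573482 − 0.632)/0.019275 = -0.058518/0.019275 = -3.036.
p-value = P(Z > -3.036) ≈ 0.9988; since p > α = 0.01, fail to reject H₀.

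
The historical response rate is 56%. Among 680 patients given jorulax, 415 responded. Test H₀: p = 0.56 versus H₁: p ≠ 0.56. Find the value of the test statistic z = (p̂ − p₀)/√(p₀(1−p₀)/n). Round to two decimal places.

p̂ = 415/680 = 0.61029.
SE = √(p₀(1−p₀)/n) = √(0.2464/680) = 0.01904.
z = (0.61029 − 0.56)/0.01904 = 0.05029/0.01904 = 2.64.

z = 2.64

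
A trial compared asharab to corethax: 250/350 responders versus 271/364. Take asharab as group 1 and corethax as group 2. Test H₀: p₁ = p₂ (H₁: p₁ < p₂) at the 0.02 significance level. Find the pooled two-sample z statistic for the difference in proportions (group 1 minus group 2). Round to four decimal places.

p̂₁ = 250/350 ≈ 0.714286, p̂₂ = 271/364 ≈ 0.744505.
Pooled p̂ = (250+271)/(350+364) = 521/714 = 0.729692.
SE = √(0.197242 × 0.0056044) = 0.033248.
z = (0.714286 − 0.744505)/0.033248 = -0.030219/0.033248 = -0.9089.
p-value = P(Z < -0.909) ≈ 0.1817; since p > α = 0.02, fail to reject H₀.

z = -0.9089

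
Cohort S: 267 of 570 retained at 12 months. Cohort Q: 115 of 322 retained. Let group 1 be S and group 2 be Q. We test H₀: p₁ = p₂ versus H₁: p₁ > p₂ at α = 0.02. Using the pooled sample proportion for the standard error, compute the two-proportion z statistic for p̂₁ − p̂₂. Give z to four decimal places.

z = 3.2258

p̂₁ = 267/570 = 0.468421, p̂₂ = 115/322 = 0.357143.
Pooled p̂ = (267+115)/(570+322) = 382/892 = 0.428251.
SE = √(0.244852 × 0.00485998) = 0.034496.
z = (0.468421 − 0.357143)/0.034496 = 0.111278/0.034496 = 3.2258.
p-value = P(Z > 3.226) ≈ 0.0006. With α = 0.02, reject H₀.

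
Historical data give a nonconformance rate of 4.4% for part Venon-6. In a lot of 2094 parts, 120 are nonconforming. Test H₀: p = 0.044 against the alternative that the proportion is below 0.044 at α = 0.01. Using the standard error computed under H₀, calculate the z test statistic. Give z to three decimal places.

z = 2.969

p̂ = 120/2094 ≈ 0.057307.
Standard error under H₀: √(0.044×0.956/2094) = 0.004482.
z = (0.057307 − 0.044)/0.004482 = 0.013307/0.004482 = 2.969.
p-value = P(Z < 2.969) ≈ 0.9985, so at α = 0.01 we fail to reject H₀.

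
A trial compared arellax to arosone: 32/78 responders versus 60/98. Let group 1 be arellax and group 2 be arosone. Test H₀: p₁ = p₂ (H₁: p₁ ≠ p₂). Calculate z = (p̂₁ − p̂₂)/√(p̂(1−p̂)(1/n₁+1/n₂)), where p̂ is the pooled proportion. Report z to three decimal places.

z = -2.665

p̂₁ = 32/78 ≈ 0.41026, p̂₂ = 60/98 ≈ 0.61224.
Pooled p̂ = (32+60)/(78+98) = 92/176 = 0.52273.
SE = √(0.249483 × 0.0230246) = 0.07579.
z = (0.41026 − 0.61224)/0.07579 = -0.20198/0.07579 = -2.665.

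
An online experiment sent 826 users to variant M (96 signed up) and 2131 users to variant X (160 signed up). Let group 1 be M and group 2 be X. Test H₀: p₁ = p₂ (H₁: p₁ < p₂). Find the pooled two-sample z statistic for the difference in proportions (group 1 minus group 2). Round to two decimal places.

z = 3.57

p̂₁ = 96/826 = 0.1162, p̂₂ = 160/2131 = 0.0751.
Pooled p̂ = (96+160)/(826+2131) = 256/2957 = 0.0866.
SE = √(p̂(1−p̂)(1/n₁+1/n₂)) = √(0.0866·0.9134·0.00167992) = √(0.000132846) = 0.0115.
z = (0.1162 − 0.0751)/0.0115 = 0.0411/0.0115 = 3.57.
p-value = P(Z < 3.569) ≈ 0.9998.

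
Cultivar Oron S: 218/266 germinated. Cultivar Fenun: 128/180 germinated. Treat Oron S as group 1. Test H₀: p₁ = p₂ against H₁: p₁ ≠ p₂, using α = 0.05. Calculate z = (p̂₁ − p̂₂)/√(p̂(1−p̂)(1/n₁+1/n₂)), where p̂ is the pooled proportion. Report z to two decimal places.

p̂₁ = 218/266 = 0.8195, p̂₂ = 128/180 = 0.7111.
Pooled p̂ = (218+128)/(266+180) = 346/446 = 0.7758.
SE = √(p̂(1−p̂)(1/n₁+1/n₂)) = √(0.7758·0.2242·0.00931495) = √(0.00162027) = 0.0403.
z = (0.8195 − 0.7111)/0.0403 = 0.1084/0.0403 = 2.69.
Two-sided p-value ≈ 2·Φ(−2.694) = 0.0071. With α = 0.05, reject H₀.

z = 2.69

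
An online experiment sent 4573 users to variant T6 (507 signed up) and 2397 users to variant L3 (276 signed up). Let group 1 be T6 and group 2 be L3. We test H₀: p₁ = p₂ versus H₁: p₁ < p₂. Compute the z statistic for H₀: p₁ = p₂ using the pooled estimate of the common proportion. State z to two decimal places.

z = -0.54

p̂₁ = 507/4573 ≈ 0.11087, p̂₂ = 276/2397 ≈ 0.11514.
Pooled p̂ = (507+276)/(4573+2397) = 783/6970 = 0.11234.
SE = √(0.0997186 × 0.000635863) = 0.00796.
z = (0.11087 − 0.11514)/0.00796 = -0.00427/0.00796 = -0.54.
p-value = P(Z < -0.537) ≈ 0.2956.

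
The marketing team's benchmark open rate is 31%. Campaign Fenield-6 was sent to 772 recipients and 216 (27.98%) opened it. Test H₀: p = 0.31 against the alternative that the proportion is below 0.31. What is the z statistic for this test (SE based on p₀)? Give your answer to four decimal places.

z = -1.8147

p̂ = 216/772 = 0.2797927.
SE = √(p₀(1−p₀)/n) = √(0.2139/772) = 0.0166455.
z = (0.2797927 − 0.31)/0.0166455 = -0.0302073/0.0166455 = -1.8147.
p-value = P(Z < -1.815) ≈ 0.0348.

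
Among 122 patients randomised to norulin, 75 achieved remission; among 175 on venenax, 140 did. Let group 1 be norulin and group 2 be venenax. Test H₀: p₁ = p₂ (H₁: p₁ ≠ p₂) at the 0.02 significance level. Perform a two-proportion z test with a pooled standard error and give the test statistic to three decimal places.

p̂₁ = 75/122 ≈ 0.61475, p̂₂ = 140/175 ≈ 0.80000.
Pooled p̂ = (75+140)/(122+175) = 215/297 = 0.72391.
SE = √(0.199866 × 0.013911) = 0.05273.
z = (0.61475 − 0.80000)/0.05273 = -0.18525/0.05273 = -3.513.
Two-sided p-value ≈ 2·Φ(−3.513) = 0.0004. With α = 0.02, reject H₀.

z = -3.513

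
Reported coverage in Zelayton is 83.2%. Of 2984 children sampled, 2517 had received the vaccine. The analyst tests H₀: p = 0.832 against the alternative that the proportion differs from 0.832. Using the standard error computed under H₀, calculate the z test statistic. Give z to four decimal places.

z = 1.6801

p̂ = 2517/2984 ≈ 0.8434987.
Standard error under H₀: √(0.832×0.168/2984) = 0.0068441.
z = (0.8434987 − 0.832)/0.0068441 = 0.0114987/0.0068441 = 1.6801.
p-value = 2·P(Z > 1.680) ≈ 0.0929.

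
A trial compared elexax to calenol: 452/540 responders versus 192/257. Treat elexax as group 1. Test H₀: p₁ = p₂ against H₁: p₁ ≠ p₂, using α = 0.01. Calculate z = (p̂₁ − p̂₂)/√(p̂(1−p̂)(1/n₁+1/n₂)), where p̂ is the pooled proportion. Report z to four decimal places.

p̂₁ = 452/540 ≈ 0.837037, p̂₂ = 192/257 ≈ 0.747082.
Pooled p̂ = (452+192)/(540+257) = 644/797 = 0.808030.
SE = √(p̂(1−p̂)(1/n₁+1/n₂)) = √(0.808030·0.191970·0.0057429) = √(0.000890824) = 0.029847.
z = (0.837037 − 0.747082)/0.029847 = 0.089955/0.029847 = 3.0139.
Two-sided p-value ≈ 2·Φ(−3.014) = 0.0026; since p < α = 0.01, reject H₀.

z = 3.0139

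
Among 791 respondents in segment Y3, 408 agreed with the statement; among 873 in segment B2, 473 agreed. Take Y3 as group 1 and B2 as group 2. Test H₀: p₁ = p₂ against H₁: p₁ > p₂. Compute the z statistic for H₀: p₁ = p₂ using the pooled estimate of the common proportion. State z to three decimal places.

z = -1.061

p̂₁ = 408/791 = 0.515803, p̂₂ = 473/873 = 0.541810.
Pooled p̂ = (408+473)/(791+873) = 881/1664 = 0.529447.
SE = √(0.249133 × 0.0024097) = 0.024502.
z = (0.515803 − 0.541810)/0.024502 = -0.026007/0.024502 = -1.061.
p-value = P(Z > -1.061) ≈ 0.8558.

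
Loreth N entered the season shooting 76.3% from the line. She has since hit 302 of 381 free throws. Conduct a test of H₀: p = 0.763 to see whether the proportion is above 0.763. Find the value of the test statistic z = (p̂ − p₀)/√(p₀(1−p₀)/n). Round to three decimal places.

p̂ = 302/381 ≈ 0.79265.
SE = √(p₀(1−p₀)/n) = √(0.18083/381) = 0.02179.
z = (0.79265 − 0.763)/0.02179 = 0.02965/0.02179 = 1.361.
p-value = P(Z > 1.361) ≈ 0.0868.

z = 1.361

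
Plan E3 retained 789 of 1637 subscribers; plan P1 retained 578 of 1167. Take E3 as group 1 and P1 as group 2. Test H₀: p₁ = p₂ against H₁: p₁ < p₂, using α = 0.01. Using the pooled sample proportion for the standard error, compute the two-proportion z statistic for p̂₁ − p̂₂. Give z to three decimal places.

p̂₁ = 789/1637 ≈ 0.48198, p̂₂ = 578/1167 ≈ 0.49529.
Pooled p̂ = (789+578)/(1637+1167) = 1367/2804 = 0.48752.
SE = √(p̂(1−p̂)(1/n₁+1/n₂)) = √(0.48752·0.51248·0.00146777) = √(0.000366714) = 0.01915.
z = (0.48198 − 0.49529)/0.01915 = -0.01331/0.01915 = -0.695.
p-value = P(Z < -0.695) ≈ 0.2435, so at α = 0.01 we fail to reject H₀.

z = -0.695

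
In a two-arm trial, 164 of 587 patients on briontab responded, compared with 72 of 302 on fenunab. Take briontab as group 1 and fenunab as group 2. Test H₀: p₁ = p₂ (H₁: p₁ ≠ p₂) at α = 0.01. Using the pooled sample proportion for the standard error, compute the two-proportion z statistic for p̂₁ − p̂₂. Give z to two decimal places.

z = 1.31

p̂₁ = 164/587 ≈ 0.2794, p̂₂ = 72/302 ≈ 0.2384.
Pooled p̂ = (164+72)/(587+302) = 236/889 = 0.2655.
SE = √(0.194994 × 0.00501484) = 0.0313.
z = (0.2794 − 0.2384)/0.0313 = 0.0410/0.0313 = 1.31.
Two-sided p-value ≈ 2·Φ(−1.310) = 0.1901; since p > α = 0.01, fail to reject H₀.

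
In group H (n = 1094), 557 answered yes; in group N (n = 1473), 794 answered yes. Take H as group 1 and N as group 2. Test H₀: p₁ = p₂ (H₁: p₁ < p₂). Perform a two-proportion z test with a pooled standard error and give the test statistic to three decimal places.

p̂₁ = 557/1094 = 0.50914, p̂₂ = 794/1473 = 0.53904.
Pooled p̂ = (557+794)/(1094+1473) = 1351/2567 = 0.52630.
SE = √(p̂(1−p̂)(1/n₁+1/n₂)) = √(0.52630·0.47370·0.00159296) = √(0.000397139) = 0.01993.
z = (0.50914 − 0.53904)/0.01993 = -0.02990/0.01993 = -1.500.

z = -1.500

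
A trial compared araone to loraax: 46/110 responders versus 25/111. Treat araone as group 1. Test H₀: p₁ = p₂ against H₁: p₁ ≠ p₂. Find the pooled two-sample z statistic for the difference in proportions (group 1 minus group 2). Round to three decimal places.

p̂₁ = 46/110 ≈ 0.41818, p̂₂ = 25/111 ≈ 0.22523.
Pooled p̂ = (46+25)/(110+111) = 71/221 = 0.32127.
SE = √(0.218055 × 0.0180999) = 0.06282.
z = (0.41818 − 0.22523)/0.06282 = 0.19295/0.06282 = 3.071.
p-value = 2·P(Z > 3.071) ≈ 0.0021.

z = 3.071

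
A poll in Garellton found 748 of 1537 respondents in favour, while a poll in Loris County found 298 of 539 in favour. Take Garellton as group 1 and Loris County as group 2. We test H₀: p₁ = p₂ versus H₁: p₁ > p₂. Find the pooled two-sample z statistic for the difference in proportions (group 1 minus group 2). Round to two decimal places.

z = -2.65

p̂₁ = 748/1537 = 0.4867, p̂₂ = 298/539 = 0.5529.
Pooled p̂ = (748+298)/(1537+539) = 1046/2076 = 0.5039.
SE = √(p̂(1−p̂)(1/n₁+1/n₂)) = √(0.5039·0.4961·0.00250591) = √(0.000626439) = 0.0250.
z = (0.4867 − 0.5529)/0.0250 = -0.0662/0.0250 = -2.65.
p-value = P(Z > -2.645) ≈ 0.9959.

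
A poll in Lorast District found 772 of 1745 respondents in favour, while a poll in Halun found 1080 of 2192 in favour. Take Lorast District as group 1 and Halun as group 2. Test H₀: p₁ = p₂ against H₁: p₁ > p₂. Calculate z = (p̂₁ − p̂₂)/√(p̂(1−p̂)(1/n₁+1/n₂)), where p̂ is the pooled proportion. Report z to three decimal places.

p̂₁ = 772/1745 ≈ 0.44241, p̂₂ = 1080/2192 ≈ 0.49270.
Pooled p̂ = (772+1080)/(1745+2192) = 1852/3937 = 0.47041.
SE = √(p̂(1−p̂)(1/n₁+1/n₂)) = √(0.47041·0.52959·0.00102927) = √(0.000256416) = 0.01601.
z = (0.44241 − 0.49270)/0.01601 = -0.05029/0.01601 = -3.141.

z = -3.141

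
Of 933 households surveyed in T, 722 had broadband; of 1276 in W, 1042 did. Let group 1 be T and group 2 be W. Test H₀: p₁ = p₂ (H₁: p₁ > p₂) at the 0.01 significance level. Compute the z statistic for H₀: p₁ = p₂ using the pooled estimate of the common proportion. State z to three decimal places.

p̂₁ = 722/933 = 0.77385, p̂₂ = 1042/1276 = 0.81661.
Pooled p̂ = (722+1042)/(933+1276) = 1764/2209 = 0.79855.
SE = √(p̂(1−p̂)(1/n₁+1/n₂)) = √(0.79855·0.20145·0.00185551) = √(0.000298491) = 0.01728.
z = (0.77385 − 0.81661)/0.01728 = -0.04276/0.01728 = -2.475.
p-value = P(Z > -2.475) ≈ 0.9933, so at α = 0.01 we fail to reject H₀.

z = -2.475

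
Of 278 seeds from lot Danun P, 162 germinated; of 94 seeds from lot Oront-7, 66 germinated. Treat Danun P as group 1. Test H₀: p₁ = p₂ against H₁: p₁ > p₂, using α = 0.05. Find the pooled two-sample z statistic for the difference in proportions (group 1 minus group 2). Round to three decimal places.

z = -2.054

p̂₁ = 162/278 = 0.58273, p̂₂ = 66/94 = 0.70213.
Pooled p̂ = (162+66)/(278+94) = 228/372 = 0.61290.
SE = √(0.237253 × 0.0142354) = 0.05812.
z = (0.58273 − 0.70213)/0.05812 = -0.11940/0.05812 = -2.054.
p-value = P(Z > -2.054) ≈ 0.9800, so at α = 0.05 we fail to reject H₀.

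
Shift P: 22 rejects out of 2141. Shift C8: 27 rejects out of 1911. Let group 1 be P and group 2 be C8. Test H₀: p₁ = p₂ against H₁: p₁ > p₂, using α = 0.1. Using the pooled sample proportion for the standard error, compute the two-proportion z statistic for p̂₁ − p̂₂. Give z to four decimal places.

z = -1.1202

p̂₁ = 22/2141 ≈ 0.0102756, p̂₂ = 27/1911 ≈ 0.0141287.
Pooled p̂ = (22+27)/(2141+1911) = 49/4052 = 0.0120928.
SE = √(p̂(1−p̂)(1/n₁+1/n₂)) = √(0.0120928·0.9879072·0.000990358) = √(1.18314e-05) = 0.0034397.
z = (0.0102756 − 0.0141287)/0.0034397 = -0.0038531/0.0034397 = -1.1202.
p-value = P(Z > -1.120) ≈ 0.8687, so at α = 0.1 we fail to reject H₀.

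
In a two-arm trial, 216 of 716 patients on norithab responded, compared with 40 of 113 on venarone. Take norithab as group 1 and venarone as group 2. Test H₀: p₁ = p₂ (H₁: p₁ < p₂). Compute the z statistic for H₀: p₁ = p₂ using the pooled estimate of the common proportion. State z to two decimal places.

z = -1.12

p̂₁ = 216/716 ≈ 0.3017, p̂₂ = 40/113 ≈ 0.3540.
Pooled p̂ = (216+40)/(716+113) = 256/829 = 0.3088.
SE = √(p̂(1−p̂)(1/n₁+1/n₂)) = √(0.3088·0.6912·0.0102462) = √(0.002187) = 0.0468.
z = (0.3017 − 0.3540)/0.0468 = -0.0523/0.0468 = -1.12.
p-value = P(Z < -1.118) ≈ 0.1317.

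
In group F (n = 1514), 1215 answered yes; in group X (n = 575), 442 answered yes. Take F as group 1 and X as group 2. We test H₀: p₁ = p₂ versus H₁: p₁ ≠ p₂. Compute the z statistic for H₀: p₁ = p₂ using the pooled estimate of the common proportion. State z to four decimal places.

p̂₁ = 1215/1514 ≈ 0.8025099, p̂₂ = 442/575 ≈ 0.7686957.
Pooled p̂ = (1215+442)/(1514+575) = 1657/2089 = 0.7932025.
SE = √(0.164032 × 0.00239963) = 0.0198398.
z = (0.8025099 − 0.7686957)/0.0198398 = 0.0338142/0.0198398 = 1.7044.

z = 1.7044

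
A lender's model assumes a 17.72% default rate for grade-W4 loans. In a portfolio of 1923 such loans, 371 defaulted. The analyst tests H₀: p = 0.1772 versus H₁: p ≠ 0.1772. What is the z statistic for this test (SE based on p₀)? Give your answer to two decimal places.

z = 1.81

p̂ = 371/1923 = 0.19293.
Standard error under H₀: √(0.1772×0.8228/1923) = 0.00871.
z = (0.19293 − 0.1772)/0.00871 = 0.01573/0.00871 = 1.81.
p-value = 2·P(Z > 1.806) ≈ 0.0709.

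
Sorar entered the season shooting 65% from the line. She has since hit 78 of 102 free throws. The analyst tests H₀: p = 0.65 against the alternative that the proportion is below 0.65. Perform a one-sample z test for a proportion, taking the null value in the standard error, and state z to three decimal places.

p̂ = 78/102 ≈ 0.76471.
Under H₀, SE = √(0.65·0.35/102) = √(0.00223039) = 0.04723.
z = (0.76471 − 0.65)/0.04723 = 0.11471/0.04723 = 2.429.
p-value = P(Z < 2.429) ≈ 0.9924.

z = 2.429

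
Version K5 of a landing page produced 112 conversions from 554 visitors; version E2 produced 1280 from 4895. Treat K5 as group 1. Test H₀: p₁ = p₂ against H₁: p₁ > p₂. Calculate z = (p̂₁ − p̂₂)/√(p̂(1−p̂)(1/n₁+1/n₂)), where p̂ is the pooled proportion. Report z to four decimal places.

p̂₁ = 112/554 ≈ 0.2021661, p̂₂ = 1280/4895 ≈ 0.2614913.
Pooled p̂ = (112+1280)/(554+4895) = 1392/5449 = 0.2554597.
SE = √(p̂(1−p̂)(1/n₁+1/n₂)) = √(0.2554597·0.7445403·0.00200934) = √(0.000382177) = 0.0195494.
z = (0.2021661 − 0.2614913)/0.0195494 = -0.0593252/0.0195494 = -3.0346.
p-value = P(Z > -3.035) ≈ 0.9988.

z = -3.0346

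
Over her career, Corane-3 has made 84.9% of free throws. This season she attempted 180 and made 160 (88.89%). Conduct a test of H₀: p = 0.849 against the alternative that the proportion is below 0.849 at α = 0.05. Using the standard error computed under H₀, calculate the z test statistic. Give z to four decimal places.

z = 1.4947

p̂ = 160/180 = 0.888889.
Under H₀, SE = √(0.849·0.151/180) = √(0.000712217) = 0.026687.
z = (0.888889 − 0.849)/0.026687 = 0.039889/0.026687 = 1.4947.
p-value = P(Z < 1.495) ≈ 0.9325, so at α = 0.05 we fail to reject H₀.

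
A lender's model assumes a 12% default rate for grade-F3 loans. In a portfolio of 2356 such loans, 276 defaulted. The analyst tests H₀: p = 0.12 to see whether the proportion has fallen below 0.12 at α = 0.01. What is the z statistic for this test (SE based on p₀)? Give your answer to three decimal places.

p̂ = 276/2356 ≈ 0.11715.
SE = √(p₀(1−p₀)/n) = √(0.1056/2356) = 0.00669.
z = (0.11715 − 0.12)/0.00669 = -0.00285/0.00669 = -0.426.
p-value = P(Z < -0.426) ≈ 0.3350, so at α = 0.01 we fail to reject H₀.

z = -0.426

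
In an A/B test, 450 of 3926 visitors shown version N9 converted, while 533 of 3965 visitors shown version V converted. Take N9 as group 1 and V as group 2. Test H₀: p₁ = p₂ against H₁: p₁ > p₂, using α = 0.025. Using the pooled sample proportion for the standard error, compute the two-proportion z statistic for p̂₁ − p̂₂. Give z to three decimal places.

p̂₁ = 450/3926 = 0.114620, p̂₂ = 533/3965 = 0.134426.
Pooled p̂ = (450+533)/(3926+3965) = 983/7891 = 0.124572.
SE = √(0.109054 × 0.000506919) = 0.007435.
z = (0.114620 − 0.134426)/0.007435 = -0.019806/0.007435 = -2.664.
p-value = P(Z > -2.664) ≈ 0.9961; since p > α = 0.025, fail to reject H₀.

z = -2.664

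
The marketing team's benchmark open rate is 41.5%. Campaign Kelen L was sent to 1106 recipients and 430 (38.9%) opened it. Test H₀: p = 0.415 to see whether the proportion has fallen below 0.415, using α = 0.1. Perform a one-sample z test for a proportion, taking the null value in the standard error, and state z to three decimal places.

z = -1.769

p̂ = 430/1106 = 0.38879.
Under H₀, SE = √(0.415·0.585/1106) = √(0.000219507) = 0.01482.
z = (0.38879 − 0.415)/0.01482 = -0.02621/0.01482 = -1.769.
p-value = P(Z < -1.769) ≈ 0.0384; since p < α = 0.1, reject H₀.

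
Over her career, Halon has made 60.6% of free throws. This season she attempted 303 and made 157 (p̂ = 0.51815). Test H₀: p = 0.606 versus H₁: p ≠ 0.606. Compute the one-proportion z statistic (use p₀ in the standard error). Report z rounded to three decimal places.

p̂ = 157/303 ≈ 0.518152.
Standard error under H₀: √(0.606×0.394/303) = 0.028071.
z = (0.518152 − 0.606)/0.028071 = -0.087848/0.028071 = -3.129.
Two-sided p-value ≈ 2·Φ(−3.129) = 0.0018.

z = -3.129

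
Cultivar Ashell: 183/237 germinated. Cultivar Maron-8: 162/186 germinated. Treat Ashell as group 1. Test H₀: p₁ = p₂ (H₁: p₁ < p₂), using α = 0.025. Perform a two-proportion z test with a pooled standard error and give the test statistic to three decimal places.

p̂₁ = 183/237 = 0.77215, p̂₂ = 162/186 = 0.87097.
Pooled p̂ = (183+162)/(237+186) = 345/423 = 0.81560.
SE = √(0.150395 × 0.00959575) = 0.03799.
z = (0.77215 − 0.87097)/0.03799 = -0.09882/0.03799 = -2.601.
p-value = P(Z < -2.601) ≈ 0.0046. With α = 0.025, reject H₀.

z = -2.601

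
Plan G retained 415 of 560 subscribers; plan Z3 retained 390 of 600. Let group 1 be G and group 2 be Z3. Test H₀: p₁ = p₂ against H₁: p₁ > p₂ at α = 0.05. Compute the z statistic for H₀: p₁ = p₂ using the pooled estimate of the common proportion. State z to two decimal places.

p̂₁ = 415/560 = 0.7411, p̂₂ = 390/600 = 0.6500.
Pooled p̂ = (415+390)/(560+600) = 805/1160 = 0.6940.
SE = √(0.212377 × 0.00345238) = 0.0271.
z = (0.7411 − 0.6500)/0.0271 = 0.0911/0.0271 = 3.36.
p-value = P(Z > 3.363) ≈ 0.0004, so at α = 0.05 we reject H₀.

z = 3.36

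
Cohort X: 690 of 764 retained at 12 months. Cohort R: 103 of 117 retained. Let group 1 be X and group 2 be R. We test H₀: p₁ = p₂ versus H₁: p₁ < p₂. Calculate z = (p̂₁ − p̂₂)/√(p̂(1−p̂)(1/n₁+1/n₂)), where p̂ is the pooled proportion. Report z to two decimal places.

p̂₁ = 690/764 = 0.9031, p̂₂ = 103/117 = 0.8803.
Pooled p̂ = (690+103)/(764+117) = 793/881 = 0.9001.
SE = √(p̂(1−p̂)(1/n₁+1/n₂)) = √(0.9001·0.0999·0.00985591) = √(0.000886137) = 0.0298.
z = (0.9031 − 0.8803)/0.0298 = 0.0228/0.0298 = 0.77.

z = 0.77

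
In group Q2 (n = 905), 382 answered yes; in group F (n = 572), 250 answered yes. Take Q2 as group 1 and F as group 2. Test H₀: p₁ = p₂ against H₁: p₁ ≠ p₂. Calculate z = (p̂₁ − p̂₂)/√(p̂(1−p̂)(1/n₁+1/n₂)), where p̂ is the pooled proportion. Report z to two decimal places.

p̂₁ = 382/905 = 0.4221, p̂₂ = 250/572 = 0.4371.
Pooled p̂ = (382+250)/(905+572) = 632/1477 = 0.4279.
SE = √(0.244801 × 0.00285322) = 0.0264.
z = (0.4221 − 0.4371)/0.0264 = -0.0150/0.0264 = -0.57.

z = -0.57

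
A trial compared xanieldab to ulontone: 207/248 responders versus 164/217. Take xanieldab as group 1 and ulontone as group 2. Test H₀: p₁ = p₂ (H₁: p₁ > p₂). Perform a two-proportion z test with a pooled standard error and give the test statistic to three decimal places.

p̂₁ = 207/248 ≈ 0.83468, p̂₂ = 164/217 ≈ 0.75576.
Pooled p̂ = (207+164)/(248+217) = 371/465 = 0.79785.
SE = √(0.161286 × 0.00864055) = 0.03733.
z = (0.83468 − 0.75576)/0.03733 = 0.07892/0.03733 = 2.114.
p-value = P(Z > 2.114) ≈ 0.0173.

z = 2.114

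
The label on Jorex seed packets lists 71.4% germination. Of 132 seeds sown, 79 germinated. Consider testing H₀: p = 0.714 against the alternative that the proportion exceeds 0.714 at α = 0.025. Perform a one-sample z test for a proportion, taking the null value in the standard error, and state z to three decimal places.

p̂ = 79/132 = 0.59848.
Standard error under H₀: √(0.714×0.286/132) = 0.03933.
z = (0.59848 − 0.714)/0.03933 = -0.11552/0.03933 = -2.937.
p-value = P(Z > -2.937) ≈ 0.9983, so at α = 0.025 we fail to reject H₀.

z = -2.937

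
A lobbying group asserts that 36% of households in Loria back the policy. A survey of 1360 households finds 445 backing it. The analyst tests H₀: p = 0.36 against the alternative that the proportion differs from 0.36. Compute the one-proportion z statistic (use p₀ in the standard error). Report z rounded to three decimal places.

p̂ = 445/1360 = 0.327206.
Standard error under H₀: √(0.36×0.64/1360) = 0.013016.
z = (0.327206 − 0.36)/0.013016 = -0.032794/0.013016 = -2.520.

z = -2.520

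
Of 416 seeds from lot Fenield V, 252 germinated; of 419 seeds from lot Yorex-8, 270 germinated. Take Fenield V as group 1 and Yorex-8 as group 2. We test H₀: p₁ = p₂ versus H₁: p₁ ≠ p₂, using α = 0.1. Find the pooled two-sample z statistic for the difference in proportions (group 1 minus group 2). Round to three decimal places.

p̂₁ = 252/416 ≈ 0.605769, p̂₂ = 270/419 ≈ 0.644391.
Pooled p̂ = (252+270)/(416+419) = 522/835 = 0.625150.
SE = √(p̂(1−p̂)(1/n₁+1/n₂)) = √(0.625150·0.374850·0.00479048) = √(0.00112259) = 0.033505.
z = (0.605769 − 0.644391)/0.033505 = -0.038622/0.033505 = -1.153.
p-value = 2·P(Z > 1.153) ≈ 0.2490. With α = 0.1, fail to reject H₀.

z = -1.153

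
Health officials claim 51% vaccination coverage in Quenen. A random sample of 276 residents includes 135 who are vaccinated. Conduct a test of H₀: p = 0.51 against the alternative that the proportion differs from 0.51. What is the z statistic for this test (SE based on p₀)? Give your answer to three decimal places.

p̂ = 135/276 ≈ 0.48913.
SE = √(p₀(1−p₀)/n) = √(0.2499/276) = 0.03009.
z = (0.48913 − 0.51)/0.03009 = -0.02087/0.03009 = -0.694.
Two-sided p-value ≈ 2·Φ(−0.694) = 0.4880.

z = -0.694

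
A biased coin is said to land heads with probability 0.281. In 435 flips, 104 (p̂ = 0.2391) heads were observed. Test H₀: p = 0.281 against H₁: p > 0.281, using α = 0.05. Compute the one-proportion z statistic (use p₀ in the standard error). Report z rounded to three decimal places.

p̂ = 104/435 = 0.23908.
Under H₀, SE = √(0.281·0.719/435) = √(0.000464457) = 0.02155.
z = (0.23908 − 0.281)/0.02155 = -0.04192/0.02155 = -1.945.
p-value = P(Z > -1.945) ≈ 0.9741. With α = 0.05, fail to reject H₀.

z = -1.945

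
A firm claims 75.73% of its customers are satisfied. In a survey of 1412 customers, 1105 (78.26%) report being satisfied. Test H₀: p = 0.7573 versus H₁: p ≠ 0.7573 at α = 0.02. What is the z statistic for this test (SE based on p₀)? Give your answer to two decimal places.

z = 2.22

p̂ = 1105/1412 ≈ 0.7826.
SE = √(p₀(1−p₀)/n) = √(0.1838/1412) = 0.0114.
z = (0.7826 − 0.7573)/0.0114 = 0.0253/0.0114 = 2.22.
Two-sided p-value ≈ 2·Φ(−2.216) = 0.0267, so at α = 0.02 we fail to reject H₀.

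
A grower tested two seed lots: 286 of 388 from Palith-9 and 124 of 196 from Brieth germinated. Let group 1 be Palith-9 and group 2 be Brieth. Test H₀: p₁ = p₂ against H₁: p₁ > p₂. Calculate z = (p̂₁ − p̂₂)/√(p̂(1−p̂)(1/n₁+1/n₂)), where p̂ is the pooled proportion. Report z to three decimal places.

z = 2.606

p̂₁ = 286/388 ≈ 0.73711, p̂₂ = 124/196 ≈ 0.63265.
Pooled p̂ = (286+124)/(388+196) = 410/584 = 0.70205.
SE = √(0.209174 × 0.00767936) = 0.04008.
z = (0.73711 − 0.63265)/0.04008 = 0.10446/0.04008 = 2.606.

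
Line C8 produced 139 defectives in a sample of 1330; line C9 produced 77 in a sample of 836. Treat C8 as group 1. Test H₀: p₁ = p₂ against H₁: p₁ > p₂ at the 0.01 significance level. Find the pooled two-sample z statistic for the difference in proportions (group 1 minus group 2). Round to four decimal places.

p̂₁ = 139/1330 = 0.104511, p̂₂ = 77/836 = 0.092105.
Pooled p̂ = (139+77)/(1330+836) = 216/2166 = 0.099723.
SE = √(0.0897783 × 0.00194805) = 0.013225.
z = (0.104511 − 0.092105)/0.013225 = 0.012406/0.013225 = 0.9381.
p-value = P(Z > 0.938) ≈ 0.1741, so at α = 0.01 we fail to reject H₀.

z = 0.9381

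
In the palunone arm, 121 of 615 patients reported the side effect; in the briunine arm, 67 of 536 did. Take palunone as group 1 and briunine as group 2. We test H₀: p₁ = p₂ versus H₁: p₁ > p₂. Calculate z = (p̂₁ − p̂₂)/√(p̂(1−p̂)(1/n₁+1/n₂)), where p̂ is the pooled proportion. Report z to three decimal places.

z = 3.285

p̂₁ = 121/615 = 0.19675, p̂₂ = 67/536 = 0.12500.
Pooled p̂ = (121+67)/(615+536) = 188/1151 = 0.16334.
SE = √(0.136658 × 0.00349169) = 0.02184.
z = (0.19675 − 0.12500)/0.02184 = 0.07175/0.02184 = 3.285.
p-value = P(Z > 3.285) ≈ 0.0005.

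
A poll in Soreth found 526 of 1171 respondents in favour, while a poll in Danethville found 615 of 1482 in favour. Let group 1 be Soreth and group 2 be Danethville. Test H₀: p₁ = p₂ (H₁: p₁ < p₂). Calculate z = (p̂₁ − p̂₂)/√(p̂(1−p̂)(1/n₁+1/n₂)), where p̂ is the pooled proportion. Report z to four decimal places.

z = 1.7672

p̂₁ = 526/1171 = 0.4491887, p̂₂ = 615/1482 = 0.4149798.
Pooled p̂ = (526+615)/(1171+1482) = 1141/2653 = 0.4300792.
SE = √(0.245111 × 0.00152873) = 0.0193574.
z = (0.4491887 − 0.4149798)/0.0193574 = 0.0342089/0.0193574 = 1.7672.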